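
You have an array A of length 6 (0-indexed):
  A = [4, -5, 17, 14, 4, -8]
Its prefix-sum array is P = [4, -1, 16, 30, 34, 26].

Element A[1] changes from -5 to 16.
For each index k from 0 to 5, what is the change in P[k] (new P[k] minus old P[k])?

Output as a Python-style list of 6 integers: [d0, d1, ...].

Answer: [0, 21, 21, 21, 21, 21]

Derivation:
Element change: A[1] -5 -> 16, delta = 21
For k < 1: P[k] unchanged, delta_P[k] = 0
For k >= 1: P[k] shifts by exactly 21
Delta array: [0, 21, 21, 21, 21, 21]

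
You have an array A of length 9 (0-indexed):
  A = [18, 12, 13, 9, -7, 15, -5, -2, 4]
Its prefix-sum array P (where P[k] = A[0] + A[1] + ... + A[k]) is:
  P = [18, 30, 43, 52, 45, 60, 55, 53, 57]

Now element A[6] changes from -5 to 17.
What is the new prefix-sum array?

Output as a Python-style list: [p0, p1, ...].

Answer: [18, 30, 43, 52, 45, 60, 77, 75, 79]

Derivation:
Change: A[6] -5 -> 17, delta = 22
P[k] for k < 6: unchanged (A[6] not included)
P[k] for k >= 6: shift by delta = 22
  P[0] = 18 + 0 = 18
  P[1] = 30 + 0 = 30
  P[2] = 43 + 0 = 43
  P[3] = 52 + 0 = 52
  P[4] = 45 + 0 = 45
  P[5] = 60 + 0 = 60
  P[6] = 55 + 22 = 77
  P[7] = 53 + 22 = 75
  P[8] = 57 + 22 = 79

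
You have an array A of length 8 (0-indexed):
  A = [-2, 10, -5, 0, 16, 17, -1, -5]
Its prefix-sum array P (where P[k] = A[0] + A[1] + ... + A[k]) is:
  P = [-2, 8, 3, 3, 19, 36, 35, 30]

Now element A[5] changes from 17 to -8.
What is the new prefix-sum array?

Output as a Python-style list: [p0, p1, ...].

Answer: [-2, 8, 3, 3, 19, 11, 10, 5]

Derivation:
Change: A[5] 17 -> -8, delta = -25
P[k] for k < 5: unchanged (A[5] not included)
P[k] for k >= 5: shift by delta = -25
  P[0] = -2 + 0 = -2
  P[1] = 8 + 0 = 8
  P[2] = 3 + 0 = 3
  P[3] = 3 + 0 = 3
  P[4] = 19 + 0 = 19
  P[5] = 36 + -25 = 11
  P[6] = 35 + -25 = 10
  P[7] = 30 + -25 = 5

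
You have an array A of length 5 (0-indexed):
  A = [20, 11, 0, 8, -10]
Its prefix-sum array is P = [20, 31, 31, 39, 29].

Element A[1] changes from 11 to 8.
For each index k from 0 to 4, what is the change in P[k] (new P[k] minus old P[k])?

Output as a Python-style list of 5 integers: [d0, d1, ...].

Element change: A[1] 11 -> 8, delta = -3
For k < 1: P[k] unchanged, delta_P[k] = 0
For k >= 1: P[k] shifts by exactly -3
Delta array: [0, -3, -3, -3, -3]

Answer: [0, -3, -3, -3, -3]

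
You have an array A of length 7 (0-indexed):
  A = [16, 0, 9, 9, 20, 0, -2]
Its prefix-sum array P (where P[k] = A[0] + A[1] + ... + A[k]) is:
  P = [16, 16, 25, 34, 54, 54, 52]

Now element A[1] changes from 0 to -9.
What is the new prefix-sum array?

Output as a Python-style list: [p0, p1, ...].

Answer: [16, 7, 16, 25, 45, 45, 43]

Derivation:
Change: A[1] 0 -> -9, delta = -9
P[k] for k < 1: unchanged (A[1] not included)
P[k] for k >= 1: shift by delta = -9
  P[0] = 16 + 0 = 16
  P[1] = 16 + -9 = 7
  P[2] = 25 + -9 = 16
  P[3] = 34 + -9 = 25
  P[4] = 54 + -9 = 45
  P[5] = 54 + -9 = 45
  P[6] = 52 + -9 = 43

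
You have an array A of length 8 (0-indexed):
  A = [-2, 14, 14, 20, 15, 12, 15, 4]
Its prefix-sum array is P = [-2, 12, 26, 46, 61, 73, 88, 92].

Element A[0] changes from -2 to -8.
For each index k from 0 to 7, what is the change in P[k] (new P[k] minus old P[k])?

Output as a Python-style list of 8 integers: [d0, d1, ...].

Element change: A[0] -2 -> -8, delta = -6
For k < 0: P[k] unchanged, delta_P[k] = 0
For k >= 0: P[k] shifts by exactly -6
Delta array: [-6, -6, -6, -6, -6, -6, -6, -6]

Answer: [-6, -6, -6, -6, -6, -6, -6, -6]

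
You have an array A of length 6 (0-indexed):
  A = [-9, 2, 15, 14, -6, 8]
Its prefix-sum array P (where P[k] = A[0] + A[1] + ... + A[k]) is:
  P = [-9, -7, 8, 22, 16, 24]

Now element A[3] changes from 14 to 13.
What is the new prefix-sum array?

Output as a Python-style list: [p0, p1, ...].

Answer: [-9, -7, 8, 21, 15, 23]

Derivation:
Change: A[3] 14 -> 13, delta = -1
P[k] for k < 3: unchanged (A[3] not included)
P[k] for k >= 3: shift by delta = -1
  P[0] = -9 + 0 = -9
  P[1] = -7 + 0 = -7
  P[2] = 8 + 0 = 8
  P[3] = 22 + -1 = 21
  P[4] = 16 + -1 = 15
  P[5] = 24 + -1 = 23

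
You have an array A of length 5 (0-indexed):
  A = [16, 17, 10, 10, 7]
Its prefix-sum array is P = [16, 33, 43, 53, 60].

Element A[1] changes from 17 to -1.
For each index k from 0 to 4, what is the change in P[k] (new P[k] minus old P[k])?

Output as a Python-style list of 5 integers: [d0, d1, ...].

Element change: A[1] 17 -> -1, delta = -18
For k < 1: P[k] unchanged, delta_P[k] = 0
For k >= 1: P[k] shifts by exactly -18
Delta array: [0, -18, -18, -18, -18]

Answer: [0, -18, -18, -18, -18]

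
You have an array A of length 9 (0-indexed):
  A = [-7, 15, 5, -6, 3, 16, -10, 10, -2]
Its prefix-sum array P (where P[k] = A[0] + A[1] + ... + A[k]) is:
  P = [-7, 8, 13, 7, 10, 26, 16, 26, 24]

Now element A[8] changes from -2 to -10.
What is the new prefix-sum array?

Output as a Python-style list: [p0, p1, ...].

Change: A[8] -2 -> -10, delta = -8
P[k] for k < 8: unchanged (A[8] not included)
P[k] for k >= 8: shift by delta = -8
  P[0] = -7 + 0 = -7
  P[1] = 8 + 0 = 8
  P[2] = 13 + 0 = 13
  P[3] = 7 + 0 = 7
  P[4] = 10 + 0 = 10
  P[5] = 26 + 0 = 26
  P[6] = 16 + 0 = 16
  P[7] = 26 + 0 = 26
  P[8] = 24 + -8 = 16

Answer: [-7, 8, 13, 7, 10, 26, 16, 26, 16]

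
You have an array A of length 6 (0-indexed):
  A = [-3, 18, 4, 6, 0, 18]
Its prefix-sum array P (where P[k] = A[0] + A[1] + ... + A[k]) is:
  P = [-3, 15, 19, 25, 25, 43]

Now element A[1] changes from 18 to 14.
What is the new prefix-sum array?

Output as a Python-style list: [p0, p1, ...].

Change: A[1] 18 -> 14, delta = -4
P[k] for k < 1: unchanged (A[1] not included)
P[k] for k >= 1: shift by delta = -4
  P[0] = -3 + 0 = -3
  P[1] = 15 + -4 = 11
  P[2] = 19 + -4 = 15
  P[3] = 25 + -4 = 21
  P[4] = 25 + -4 = 21
  P[5] = 43 + -4 = 39

Answer: [-3, 11, 15, 21, 21, 39]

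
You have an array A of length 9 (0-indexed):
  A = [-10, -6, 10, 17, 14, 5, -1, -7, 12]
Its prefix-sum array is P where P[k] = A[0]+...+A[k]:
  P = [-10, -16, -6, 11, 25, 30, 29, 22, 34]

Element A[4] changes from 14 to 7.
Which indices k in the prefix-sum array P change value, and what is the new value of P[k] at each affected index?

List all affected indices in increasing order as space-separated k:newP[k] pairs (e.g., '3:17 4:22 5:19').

Answer: 4:18 5:23 6:22 7:15 8:27

Derivation:
P[k] = A[0] + ... + A[k]
P[k] includes A[4] iff k >= 4
Affected indices: 4, 5, ..., 8; delta = -7
  P[4]: 25 + -7 = 18
  P[5]: 30 + -7 = 23
  P[6]: 29 + -7 = 22
  P[7]: 22 + -7 = 15
  P[8]: 34 + -7 = 27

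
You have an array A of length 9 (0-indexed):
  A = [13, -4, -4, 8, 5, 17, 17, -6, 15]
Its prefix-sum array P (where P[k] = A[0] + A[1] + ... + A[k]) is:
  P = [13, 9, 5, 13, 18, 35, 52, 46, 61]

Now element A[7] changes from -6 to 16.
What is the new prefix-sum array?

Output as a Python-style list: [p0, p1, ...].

Answer: [13, 9, 5, 13, 18, 35, 52, 68, 83]

Derivation:
Change: A[7] -6 -> 16, delta = 22
P[k] for k < 7: unchanged (A[7] not included)
P[k] for k >= 7: shift by delta = 22
  P[0] = 13 + 0 = 13
  P[1] = 9 + 0 = 9
  P[2] = 5 + 0 = 5
  P[3] = 13 + 0 = 13
  P[4] = 18 + 0 = 18
  P[5] = 35 + 0 = 35
  P[6] = 52 + 0 = 52
  P[7] = 46 + 22 = 68
  P[8] = 61 + 22 = 83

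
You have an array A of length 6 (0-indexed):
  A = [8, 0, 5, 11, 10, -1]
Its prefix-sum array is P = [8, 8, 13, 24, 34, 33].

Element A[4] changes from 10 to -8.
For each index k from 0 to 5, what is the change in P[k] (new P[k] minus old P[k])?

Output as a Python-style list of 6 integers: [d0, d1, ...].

Answer: [0, 0, 0, 0, -18, -18]

Derivation:
Element change: A[4] 10 -> -8, delta = -18
For k < 4: P[k] unchanged, delta_P[k] = 0
For k >= 4: P[k] shifts by exactly -18
Delta array: [0, 0, 0, 0, -18, -18]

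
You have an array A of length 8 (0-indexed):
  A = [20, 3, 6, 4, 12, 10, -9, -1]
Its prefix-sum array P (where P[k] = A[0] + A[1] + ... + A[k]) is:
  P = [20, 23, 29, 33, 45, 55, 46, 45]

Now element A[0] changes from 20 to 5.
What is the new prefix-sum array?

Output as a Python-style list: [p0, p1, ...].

Change: A[0] 20 -> 5, delta = -15
P[k] for k < 0: unchanged (A[0] not included)
P[k] for k >= 0: shift by delta = -15
  P[0] = 20 + -15 = 5
  P[1] = 23 + -15 = 8
  P[2] = 29 + -15 = 14
  P[3] = 33 + -15 = 18
  P[4] = 45 + -15 = 30
  P[5] = 55 + -15 = 40
  P[6] = 46 + -15 = 31
  P[7] = 45 + -15 = 30

Answer: [5, 8, 14, 18, 30, 40, 31, 30]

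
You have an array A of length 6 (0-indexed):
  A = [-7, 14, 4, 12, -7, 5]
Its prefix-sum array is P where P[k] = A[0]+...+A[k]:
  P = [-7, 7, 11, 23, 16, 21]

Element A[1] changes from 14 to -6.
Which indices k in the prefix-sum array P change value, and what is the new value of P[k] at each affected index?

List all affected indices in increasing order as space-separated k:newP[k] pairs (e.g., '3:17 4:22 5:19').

P[k] = A[0] + ... + A[k]
P[k] includes A[1] iff k >= 1
Affected indices: 1, 2, ..., 5; delta = -20
  P[1]: 7 + -20 = -13
  P[2]: 11 + -20 = -9
  P[3]: 23 + -20 = 3
  P[4]: 16 + -20 = -4
  P[5]: 21 + -20 = 1

Answer: 1:-13 2:-9 3:3 4:-4 5:1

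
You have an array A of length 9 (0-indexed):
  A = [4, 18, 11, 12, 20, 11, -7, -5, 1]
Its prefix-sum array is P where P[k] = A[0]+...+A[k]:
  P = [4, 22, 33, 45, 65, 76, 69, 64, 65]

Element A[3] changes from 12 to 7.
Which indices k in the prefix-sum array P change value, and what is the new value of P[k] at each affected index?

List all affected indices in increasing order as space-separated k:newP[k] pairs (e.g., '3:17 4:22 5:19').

Answer: 3:40 4:60 5:71 6:64 7:59 8:60

Derivation:
P[k] = A[0] + ... + A[k]
P[k] includes A[3] iff k >= 3
Affected indices: 3, 4, ..., 8; delta = -5
  P[3]: 45 + -5 = 40
  P[4]: 65 + -5 = 60
  P[5]: 76 + -5 = 71
  P[6]: 69 + -5 = 64
  P[7]: 64 + -5 = 59
  P[8]: 65 + -5 = 60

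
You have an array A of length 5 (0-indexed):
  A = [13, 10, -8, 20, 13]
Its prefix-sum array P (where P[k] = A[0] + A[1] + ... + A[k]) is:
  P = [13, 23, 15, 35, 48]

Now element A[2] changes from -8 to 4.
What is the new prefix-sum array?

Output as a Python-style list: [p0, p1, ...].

Change: A[2] -8 -> 4, delta = 12
P[k] for k < 2: unchanged (A[2] not included)
P[k] for k >= 2: shift by delta = 12
  P[0] = 13 + 0 = 13
  P[1] = 23 + 0 = 23
  P[2] = 15 + 12 = 27
  P[3] = 35 + 12 = 47
  P[4] = 48 + 12 = 60

Answer: [13, 23, 27, 47, 60]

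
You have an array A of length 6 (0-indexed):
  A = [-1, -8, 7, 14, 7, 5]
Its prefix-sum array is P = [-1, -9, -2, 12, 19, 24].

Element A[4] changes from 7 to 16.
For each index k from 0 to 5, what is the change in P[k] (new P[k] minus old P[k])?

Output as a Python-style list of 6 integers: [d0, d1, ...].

Answer: [0, 0, 0, 0, 9, 9]

Derivation:
Element change: A[4] 7 -> 16, delta = 9
For k < 4: P[k] unchanged, delta_P[k] = 0
For k >= 4: P[k] shifts by exactly 9
Delta array: [0, 0, 0, 0, 9, 9]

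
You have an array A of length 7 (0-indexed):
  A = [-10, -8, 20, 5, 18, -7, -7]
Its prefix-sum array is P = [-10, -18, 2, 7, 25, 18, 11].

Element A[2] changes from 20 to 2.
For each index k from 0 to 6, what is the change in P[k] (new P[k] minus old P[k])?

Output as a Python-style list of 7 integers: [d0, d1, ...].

Element change: A[2] 20 -> 2, delta = -18
For k < 2: P[k] unchanged, delta_P[k] = 0
For k >= 2: P[k] shifts by exactly -18
Delta array: [0, 0, -18, -18, -18, -18, -18]

Answer: [0, 0, -18, -18, -18, -18, -18]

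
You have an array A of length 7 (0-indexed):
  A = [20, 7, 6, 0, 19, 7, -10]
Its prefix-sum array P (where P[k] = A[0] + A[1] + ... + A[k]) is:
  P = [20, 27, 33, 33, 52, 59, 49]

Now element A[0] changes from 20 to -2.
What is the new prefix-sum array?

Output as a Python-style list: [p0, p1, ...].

Answer: [-2, 5, 11, 11, 30, 37, 27]

Derivation:
Change: A[0] 20 -> -2, delta = -22
P[k] for k < 0: unchanged (A[0] not included)
P[k] for k >= 0: shift by delta = -22
  P[0] = 20 + -22 = -2
  P[1] = 27 + -22 = 5
  P[2] = 33 + -22 = 11
  P[3] = 33 + -22 = 11
  P[4] = 52 + -22 = 30
  P[5] = 59 + -22 = 37
  P[6] = 49 + -22 = 27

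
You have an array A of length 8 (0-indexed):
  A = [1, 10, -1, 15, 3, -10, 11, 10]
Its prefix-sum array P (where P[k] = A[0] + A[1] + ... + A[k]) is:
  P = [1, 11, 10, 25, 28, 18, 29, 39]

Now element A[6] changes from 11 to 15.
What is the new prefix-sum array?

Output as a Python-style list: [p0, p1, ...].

Change: A[6] 11 -> 15, delta = 4
P[k] for k < 6: unchanged (A[6] not included)
P[k] for k >= 6: shift by delta = 4
  P[0] = 1 + 0 = 1
  P[1] = 11 + 0 = 11
  P[2] = 10 + 0 = 10
  P[3] = 25 + 0 = 25
  P[4] = 28 + 0 = 28
  P[5] = 18 + 0 = 18
  P[6] = 29 + 4 = 33
  P[7] = 39 + 4 = 43

Answer: [1, 11, 10, 25, 28, 18, 33, 43]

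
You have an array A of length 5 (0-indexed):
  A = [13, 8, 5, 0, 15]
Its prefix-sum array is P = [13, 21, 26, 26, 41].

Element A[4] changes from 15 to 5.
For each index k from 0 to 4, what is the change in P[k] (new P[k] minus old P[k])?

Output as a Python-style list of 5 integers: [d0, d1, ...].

Answer: [0, 0, 0, 0, -10]

Derivation:
Element change: A[4] 15 -> 5, delta = -10
For k < 4: P[k] unchanged, delta_P[k] = 0
For k >= 4: P[k] shifts by exactly -10
Delta array: [0, 0, 0, 0, -10]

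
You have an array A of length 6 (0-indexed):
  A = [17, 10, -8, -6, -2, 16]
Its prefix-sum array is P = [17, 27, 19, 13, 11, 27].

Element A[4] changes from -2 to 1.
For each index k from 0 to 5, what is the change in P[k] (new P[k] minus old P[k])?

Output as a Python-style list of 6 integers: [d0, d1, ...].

Element change: A[4] -2 -> 1, delta = 3
For k < 4: P[k] unchanged, delta_P[k] = 0
For k >= 4: P[k] shifts by exactly 3
Delta array: [0, 0, 0, 0, 3, 3]

Answer: [0, 0, 0, 0, 3, 3]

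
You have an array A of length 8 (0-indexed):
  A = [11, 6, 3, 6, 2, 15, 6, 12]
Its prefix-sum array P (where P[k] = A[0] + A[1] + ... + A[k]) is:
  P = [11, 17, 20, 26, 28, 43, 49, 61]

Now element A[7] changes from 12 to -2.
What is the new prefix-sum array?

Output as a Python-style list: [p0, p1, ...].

Answer: [11, 17, 20, 26, 28, 43, 49, 47]

Derivation:
Change: A[7] 12 -> -2, delta = -14
P[k] for k < 7: unchanged (A[7] not included)
P[k] for k >= 7: shift by delta = -14
  P[0] = 11 + 0 = 11
  P[1] = 17 + 0 = 17
  P[2] = 20 + 0 = 20
  P[3] = 26 + 0 = 26
  P[4] = 28 + 0 = 28
  P[5] = 43 + 0 = 43
  P[6] = 49 + 0 = 49
  P[7] = 61 + -14 = 47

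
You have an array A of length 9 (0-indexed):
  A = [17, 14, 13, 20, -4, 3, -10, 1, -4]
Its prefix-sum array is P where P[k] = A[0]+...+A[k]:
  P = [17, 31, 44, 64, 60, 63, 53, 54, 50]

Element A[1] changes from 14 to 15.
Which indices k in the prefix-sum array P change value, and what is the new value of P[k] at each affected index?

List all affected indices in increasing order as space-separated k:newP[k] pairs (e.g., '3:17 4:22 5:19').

P[k] = A[0] + ... + A[k]
P[k] includes A[1] iff k >= 1
Affected indices: 1, 2, ..., 8; delta = 1
  P[1]: 31 + 1 = 32
  P[2]: 44 + 1 = 45
  P[3]: 64 + 1 = 65
  P[4]: 60 + 1 = 61
  P[5]: 63 + 1 = 64
  P[6]: 53 + 1 = 54
  P[7]: 54 + 1 = 55
  P[8]: 50 + 1 = 51

Answer: 1:32 2:45 3:65 4:61 5:64 6:54 7:55 8:51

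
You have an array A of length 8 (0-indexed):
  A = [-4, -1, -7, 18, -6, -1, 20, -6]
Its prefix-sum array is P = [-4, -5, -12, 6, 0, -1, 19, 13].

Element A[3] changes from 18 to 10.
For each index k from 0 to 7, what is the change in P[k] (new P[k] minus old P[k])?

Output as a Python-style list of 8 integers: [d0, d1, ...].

Element change: A[3] 18 -> 10, delta = -8
For k < 3: P[k] unchanged, delta_P[k] = 0
For k >= 3: P[k] shifts by exactly -8
Delta array: [0, 0, 0, -8, -8, -8, -8, -8]

Answer: [0, 0, 0, -8, -8, -8, -8, -8]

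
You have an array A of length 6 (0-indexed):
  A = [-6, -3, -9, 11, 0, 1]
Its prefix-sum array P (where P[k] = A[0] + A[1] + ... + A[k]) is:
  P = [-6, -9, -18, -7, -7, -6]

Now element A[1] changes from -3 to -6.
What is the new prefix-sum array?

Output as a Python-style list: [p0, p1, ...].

Change: A[1] -3 -> -6, delta = -3
P[k] for k < 1: unchanged (A[1] not included)
P[k] for k >= 1: shift by delta = -3
  P[0] = -6 + 0 = -6
  P[1] = -9 + -3 = -12
  P[2] = -18 + -3 = -21
  P[3] = -7 + -3 = -10
  P[4] = -7 + -3 = -10
  P[5] = -6 + -3 = -9

Answer: [-6, -12, -21, -10, -10, -9]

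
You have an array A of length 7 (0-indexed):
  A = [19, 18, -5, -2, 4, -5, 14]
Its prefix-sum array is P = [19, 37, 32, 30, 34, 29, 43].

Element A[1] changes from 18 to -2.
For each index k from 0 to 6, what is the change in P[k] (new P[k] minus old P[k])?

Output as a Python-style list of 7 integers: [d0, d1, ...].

Answer: [0, -20, -20, -20, -20, -20, -20]

Derivation:
Element change: A[1] 18 -> -2, delta = -20
For k < 1: P[k] unchanged, delta_P[k] = 0
For k >= 1: P[k] shifts by exactly -20
Delta array: [0, -20, -20, -20, -20, -20, -20]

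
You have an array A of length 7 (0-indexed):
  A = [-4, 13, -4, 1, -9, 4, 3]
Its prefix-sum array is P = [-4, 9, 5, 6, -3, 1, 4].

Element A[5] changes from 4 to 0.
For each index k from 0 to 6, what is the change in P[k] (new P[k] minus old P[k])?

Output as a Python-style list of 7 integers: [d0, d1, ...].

Element change: A[5] 4 -> 0, delta = -4
For k < 5: P[k] unchanged, delta_P[k] = 0
For k >= 5: P[k] shifts by exactly -4
Delta array: [0, 0, 0, 0, 0, -4, -4]

Answer: [0, 0, 0, 0, 0, -4, -4]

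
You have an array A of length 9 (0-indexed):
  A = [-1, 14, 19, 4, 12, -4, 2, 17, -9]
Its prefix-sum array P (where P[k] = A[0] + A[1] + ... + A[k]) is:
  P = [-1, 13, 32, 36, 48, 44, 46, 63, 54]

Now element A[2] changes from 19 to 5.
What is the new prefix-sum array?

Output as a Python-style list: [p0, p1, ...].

Change: A[2] 19 -> 5, delta = -14
P[k] for k < 2: unchanged (A[2] not included)
P[k] for k >= 2: shift by delta = -14
  P[0] = -1 + 0 = -1
  P[1] = 13 + 0 = 13
  P[2] = 32 + -14 = 18
  P[3] = 36 + -14 = 22
  P[4] = 48 + -14 = 34
  P[5] = 44 + -14 = 30
  P[6] = 46 + -14 = 32
  P[7] = 63 + -14 = 49
  P[8] = 54 + -14 = 40

Answer: [-1, 13, 18, 22, 34, 30, 32, 49, 40]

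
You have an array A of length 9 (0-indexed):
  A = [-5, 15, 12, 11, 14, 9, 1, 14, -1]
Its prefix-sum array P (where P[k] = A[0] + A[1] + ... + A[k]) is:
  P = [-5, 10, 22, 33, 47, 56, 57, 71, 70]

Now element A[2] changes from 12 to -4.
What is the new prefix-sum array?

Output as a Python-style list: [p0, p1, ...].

Change: A[2] 12 -> -4, delta = -16
P[k] for k < 2: unchanged (A[2] not included)
P[k] for k >= 2: shift by delta = -16
  P[0] = -5 + 0 = -5
  P[1] = 10 + 0 = 10
  P[2] = 22 + -16 = 6
  P[3] = 33 + -16 = 17
  P[4] = 47 + -16 = 31
  P[5] = 56 + -16 = 40
  P[6] = 57 + -16 = 41
  P[7] = 71 + -16 = 55
  P[8] = 70 + -16 = 54

Answer: [-5, 10, 6, 17, 31, 40, 41, 55, 54]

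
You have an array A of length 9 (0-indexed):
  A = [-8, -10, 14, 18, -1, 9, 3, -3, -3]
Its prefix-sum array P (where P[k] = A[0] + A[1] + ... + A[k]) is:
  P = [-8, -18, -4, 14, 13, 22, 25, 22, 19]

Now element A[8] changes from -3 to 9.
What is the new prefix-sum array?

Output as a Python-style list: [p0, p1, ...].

Change: A[8] -3 -> 9, delta = 12
P[k] for k < 8: unchanged (A[8] not included)
P[k] for k >= 8: shift by delta = 12
  P[0] = -8 + 0 = -8
  P[1] = -18 + 0 = -18
  P[2] = -4 + 0 = -4
  P[3] = 14 + 0 = 14
  P[4] = 13 + 0 = 13
  P[5] = 22 + 0 = 22
  P[6] = 25 + 0 = 25
  P[7] = 22 + 0 = 22
  P[8] = 19 + 12 = 31

Answer: [-8, -18, -4, 14, 13, 22, 25, 22, 31]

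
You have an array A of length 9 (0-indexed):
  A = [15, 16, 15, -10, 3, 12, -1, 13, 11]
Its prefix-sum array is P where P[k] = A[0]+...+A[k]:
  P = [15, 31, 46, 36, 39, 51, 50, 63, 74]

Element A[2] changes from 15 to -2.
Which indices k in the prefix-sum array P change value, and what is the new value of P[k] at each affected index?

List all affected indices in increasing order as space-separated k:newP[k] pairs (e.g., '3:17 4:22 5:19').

P[k] = A[0] + ... + A[k]
P[k] includes A[2] iff k >= 2
Affected indices: 2, 3, ..., 8; delta = -17
  P[2]: 46 + -17 = 29
  P[3]: 36 + -17 = 19
  P[4]: 39 + -17 = 22
  P[5]: 51 + -17 = 34
  P[6]: 50 + -17 = 33
  P[7]: 63 + -17 = 46
  P[8]: 74 + -17 = 57

Answer: 2:29 3:19 4:22 5:34 6:33 7:46 8:57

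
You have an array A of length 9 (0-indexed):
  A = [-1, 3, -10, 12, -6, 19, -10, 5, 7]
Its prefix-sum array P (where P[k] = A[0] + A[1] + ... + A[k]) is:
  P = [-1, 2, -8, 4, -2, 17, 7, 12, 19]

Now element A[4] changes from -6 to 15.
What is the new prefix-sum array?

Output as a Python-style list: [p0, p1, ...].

Answer: [-1, 2, -8, 4, 19, 38, 28, 33, 40]

Derivation:
Change: A[4] -6 -> 15, delta = 21
P[k] for k < 4: unchanged (A[4] not included)
P[k] for k >= 4: shift by delta = 21
  P[0] = -1 + 0 = -1
  P[1] = 2 + 0 = 2
  P[2] = -8 + 0 = -8
  P[3] = 4 + 0 = 4
  P[4] = -2 + 21 = 19
  P[5] = 17 + 21 = 38
  P[6] = 7 + 21 = 28
  P[7] = 12 + 21 = 33
  P[8] = 19 + 21 = 40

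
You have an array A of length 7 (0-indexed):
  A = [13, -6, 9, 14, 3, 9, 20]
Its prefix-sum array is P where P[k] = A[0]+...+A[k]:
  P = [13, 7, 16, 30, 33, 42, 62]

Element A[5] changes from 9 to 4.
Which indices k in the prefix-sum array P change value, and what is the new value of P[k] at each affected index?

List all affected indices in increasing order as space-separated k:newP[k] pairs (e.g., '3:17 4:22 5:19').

P[k] = A[0] + ... + A[k]
P[k] includes A[5] iff k >= 5
Affected indices: 5, 6, ..., 6; delta = -5
  P[5]: 42 + -5 = 37
  P[6]: 62 + -5 = 57

Answer: 5:37 6:57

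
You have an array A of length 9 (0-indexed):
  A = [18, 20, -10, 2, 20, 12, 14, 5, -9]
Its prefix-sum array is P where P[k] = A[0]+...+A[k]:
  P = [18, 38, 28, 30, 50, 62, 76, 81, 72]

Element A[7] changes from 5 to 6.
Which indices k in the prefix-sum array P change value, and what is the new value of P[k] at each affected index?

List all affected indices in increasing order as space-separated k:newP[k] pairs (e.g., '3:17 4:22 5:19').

Answer: 7:82 8:73

Derivation:
P[k] = A[0] + ... + A[k]
P[k] includes A[7] iff k >= 7
Affected indices: 7, 8, ..., 8; delta = 1
  P[7]: 81 + 1 = 82
  P[8]: 72 + 1 = 73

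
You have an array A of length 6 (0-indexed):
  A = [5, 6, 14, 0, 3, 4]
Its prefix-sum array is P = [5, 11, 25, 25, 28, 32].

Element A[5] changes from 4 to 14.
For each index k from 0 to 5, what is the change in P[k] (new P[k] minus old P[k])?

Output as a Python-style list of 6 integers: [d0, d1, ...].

Element change: A[5] 4 -> 14, delta = 10
For k < 5: P[k] unchanged, delta_P[k] = 0
For k >= 5: P[k] shifts by exactly 10
Delta array: [0, 0, 0, 0, 0, 10]

Answer: [0, 0, 0, 0, 0, 10]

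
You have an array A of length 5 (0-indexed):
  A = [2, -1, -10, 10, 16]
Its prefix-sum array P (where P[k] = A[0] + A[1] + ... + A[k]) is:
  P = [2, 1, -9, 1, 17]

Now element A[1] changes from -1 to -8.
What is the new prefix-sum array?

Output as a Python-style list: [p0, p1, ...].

Change: A[1] -1 -> -8, delta = -7
P[k] for k < 1: unchanged (A[1] not included)
P[k] for k >= 1: shift by delta = -7
  P[0] = 2 + 0 = 2
  P[1] = 1 + -7 = -6
  P[2] = -9 + -7 = -16
  P[3] = 1 + -7 = -6
  P[4] = 17 + -7 = 10

Answer: [2, -6, -16, -6, 10]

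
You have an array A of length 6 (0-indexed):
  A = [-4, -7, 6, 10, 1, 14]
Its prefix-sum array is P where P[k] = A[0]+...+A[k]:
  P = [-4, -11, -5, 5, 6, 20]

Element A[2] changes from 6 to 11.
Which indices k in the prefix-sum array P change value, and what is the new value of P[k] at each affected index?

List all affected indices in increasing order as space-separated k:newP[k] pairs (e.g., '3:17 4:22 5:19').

Answer: 2:0 3:10 4:11 5:25

Derivation:
P[k] = A[0] + ... + A[k]
P[k] includes A[2] iff k >= 2
Affected indices: 2, 3, ..., 5; delta = 5
  P[2]: -5 + 5 = 0
  P[3]: 5 + 5 = 10
  P[4]: 6 + 5 = 11
  P[5]: 20 + 5 = 25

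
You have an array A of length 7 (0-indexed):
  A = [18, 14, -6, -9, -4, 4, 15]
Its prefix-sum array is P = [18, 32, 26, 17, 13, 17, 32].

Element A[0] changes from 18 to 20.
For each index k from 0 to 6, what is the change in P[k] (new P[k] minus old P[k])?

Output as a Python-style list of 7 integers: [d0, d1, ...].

Answer: [2, 2, 2, 2, 2, 2, 2]

Derivation:
Element change: A[0] 18 -> 20, delta = 2
For k < 0: P[k] unchanged, delta_P[k] = 0
For k >= 0: P[k] shifts by exactly 2
Delta array: [2, 2, 2, 2, 2, 2, 2]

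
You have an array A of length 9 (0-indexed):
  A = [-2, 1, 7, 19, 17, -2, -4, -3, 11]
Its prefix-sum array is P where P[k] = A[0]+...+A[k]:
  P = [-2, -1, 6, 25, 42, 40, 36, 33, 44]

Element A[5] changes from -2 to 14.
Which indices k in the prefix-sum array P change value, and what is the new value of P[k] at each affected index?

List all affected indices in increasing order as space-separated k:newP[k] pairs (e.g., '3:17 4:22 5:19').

P[k] = A[0] + ... + A[k]
P[k] includes A[5] iff k >= 5
Affected indices: 5, 6, ..., 8; delta = 16
  P[5]: 40 + 16 = 56
  P[6]: 36 + 16 = 52
  P[7]: 33 + 16 = 49
  P[8]: 44 + 16 = 60

Answer: 5:56 6:52 7:49 8:60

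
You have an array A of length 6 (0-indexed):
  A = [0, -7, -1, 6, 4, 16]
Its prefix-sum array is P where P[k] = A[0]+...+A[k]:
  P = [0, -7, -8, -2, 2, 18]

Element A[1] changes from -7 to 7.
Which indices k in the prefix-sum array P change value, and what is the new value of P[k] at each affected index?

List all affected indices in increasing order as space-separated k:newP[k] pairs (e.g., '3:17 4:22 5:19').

P[k] = A[0] + ... + A[k]
P[k] includes A[1] iff k >= 1
Affected indices: 1, 2, ..., 5; delta = 14
  P[1]: -7 + 14 = 7
  P[2]: -8 + 14 = 6
  P[3]: -2 + 14 = 12
  P[4]: 2 + 14 = 16
  P[5]: 18 + 14 = 32

Answer: 1:7 2:6 3:12 4:16 5:32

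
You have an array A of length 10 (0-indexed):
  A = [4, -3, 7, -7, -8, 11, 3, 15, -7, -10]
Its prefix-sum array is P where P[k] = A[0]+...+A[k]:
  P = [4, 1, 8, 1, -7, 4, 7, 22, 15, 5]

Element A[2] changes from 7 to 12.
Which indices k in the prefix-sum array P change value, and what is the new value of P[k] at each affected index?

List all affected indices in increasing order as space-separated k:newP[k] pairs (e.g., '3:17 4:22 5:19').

Answer: 2:13 3:6 4:-2 5:9 6:12 7:27 8:20 9:10

Derivation:
P[k] = A[0] + ... + A[k]
P[k] includes A[2] iff k >= 2
Affected indices: 2, 3, ..., 9; delta = 5
  P[2]: 8 + 5 = 13
  P[3]: 1 + 5 = 6
  P[4]: -7 + 5 = -2
  P[5]: 4 + 5 = 9
  P[6]: 7 + 5 = 12
  P[7]: 22 + 5 = 27
  P[8]: 15 + 5 = 20
  P[9]: 5 + 5 = 10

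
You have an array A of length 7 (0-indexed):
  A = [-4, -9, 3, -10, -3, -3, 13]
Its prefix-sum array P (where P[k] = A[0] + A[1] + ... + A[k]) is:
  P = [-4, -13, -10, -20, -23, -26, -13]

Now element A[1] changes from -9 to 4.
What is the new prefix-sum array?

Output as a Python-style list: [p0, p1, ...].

Change: A[1] -9 -> 4, delta = 13
P[k] for k < 1: unchanged (A[1] not included)
P[k] for k >= 1: shift by delta = 13
  P[0] = -4 + 0 = -4
  P[1] = -13 + 13 = 0
  P[2] = -10 + 13 = 3
  P[3] = -20 + 13 = -7
  P[4] = -23 + 13 = -10
  P[5] = -26 + 13 = -13
  P[6] = -13 + 13 = 0

Answer: [-4, 0, 3, -7, -10, -13, 0]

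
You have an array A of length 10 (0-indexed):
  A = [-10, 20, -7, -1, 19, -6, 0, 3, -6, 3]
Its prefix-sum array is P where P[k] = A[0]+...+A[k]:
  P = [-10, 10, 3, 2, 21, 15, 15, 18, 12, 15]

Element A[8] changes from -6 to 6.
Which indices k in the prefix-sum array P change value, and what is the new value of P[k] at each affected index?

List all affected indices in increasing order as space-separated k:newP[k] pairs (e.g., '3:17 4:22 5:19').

P[k] = A[0] + ... + A[k]
P[k] includes A[8] iff k >= 8
Affected indices: 8, 9, ..., 9; delta = 12
  P[8]: 12 + 12 = 24
  P[9]: 15 + 12 = 27

Answer: 8:24 9:27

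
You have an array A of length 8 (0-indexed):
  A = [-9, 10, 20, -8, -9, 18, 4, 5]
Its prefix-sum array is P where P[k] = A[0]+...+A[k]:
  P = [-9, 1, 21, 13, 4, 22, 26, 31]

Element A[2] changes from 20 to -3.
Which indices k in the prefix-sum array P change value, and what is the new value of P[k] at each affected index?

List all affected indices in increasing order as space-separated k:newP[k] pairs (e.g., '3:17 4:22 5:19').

Answer: 2:-2 3:-10 4:-19 5:-1 6:3 7:8

Derivation:
P[k] = A[0] + ... + A[k]
P[k] includes A[2] iff k >= 2
Affected indices: 2, 3, ..., 7; delta = -23
  P[2]: 21 + -23 = -2
  P[3]: 13 + -23 = -10
  P[4]: 4 + -23 = -19
  P[5]: 22 + -23 = -1
  P[6]: 26 + -23 = 3
  P[7]: 31 + -23 = 8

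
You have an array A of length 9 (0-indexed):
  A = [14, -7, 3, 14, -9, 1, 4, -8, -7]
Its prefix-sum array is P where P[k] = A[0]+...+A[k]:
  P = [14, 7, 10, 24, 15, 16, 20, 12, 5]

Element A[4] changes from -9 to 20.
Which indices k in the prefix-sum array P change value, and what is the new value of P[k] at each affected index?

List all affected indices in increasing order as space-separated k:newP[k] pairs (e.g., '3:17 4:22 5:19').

P[k] = A[0] + ... + A[k]
P[k] includes A[4] iff k >= 4
Affected indices: 4, 5, ..., 8; delta = 29
  P[4]: 15 + 29 = 44
  P[5]: 16 + 29 = 45
  P[6]: 20 + 29 = 49
  P[7]: 12 + 29 = 41
  P[8]: 5 + 29 = 34

Answer: 4:44 5:45 6:49 7:41 8:34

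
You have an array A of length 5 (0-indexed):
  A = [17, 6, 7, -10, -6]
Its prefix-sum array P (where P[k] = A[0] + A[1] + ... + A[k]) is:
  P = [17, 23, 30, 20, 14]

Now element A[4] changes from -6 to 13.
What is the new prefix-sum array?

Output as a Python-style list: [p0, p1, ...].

Answer: [17, 23, 30, 20, 33]

Derivation:
Change: A[4] -6 -> 13, delta = 19
P[k] for k < 4: unchanged (A[4] not included)
P[k] for k >= 4: shift by delta = 19
  P[0] = 17 + 0 = 17
  P[1] = 23 + 0 = 23
  P[2] = 30 + 0 = 30
  P[3] = 20 + 0 = 20
  P[4] = 14 + 19 = 33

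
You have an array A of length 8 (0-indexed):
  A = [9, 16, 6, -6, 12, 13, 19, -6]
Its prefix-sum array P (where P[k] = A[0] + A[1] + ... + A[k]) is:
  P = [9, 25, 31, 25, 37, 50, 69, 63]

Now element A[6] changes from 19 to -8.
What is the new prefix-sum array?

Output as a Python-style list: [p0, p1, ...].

Change: A[6] 19 -> -8, delta = -27
P[k] for k < 6: unchanged (A[6] not included)
P[k] for k >= 6: shift by delta = -27
  P[0] = 9 + 0 = 9
  P[1] = 25 + 0 = 25
  P[2] = 31 + 0 = 31
  P[3] = 25 + 0 = 25
  P[4] = 37 + 0 = 37
  P[5] = 50 + 0 = 50
  P[6] = 69 + -27 = 42
  P[7] = 63 + -27 = 36

Answer: [9, 25, 31, 25, 37, 50, 42, 36]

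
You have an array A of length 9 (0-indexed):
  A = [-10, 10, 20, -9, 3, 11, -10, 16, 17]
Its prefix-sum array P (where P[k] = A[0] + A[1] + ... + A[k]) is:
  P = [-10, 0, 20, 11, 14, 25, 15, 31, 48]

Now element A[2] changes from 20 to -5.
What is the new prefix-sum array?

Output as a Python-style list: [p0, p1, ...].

Answer: [-10, 0, -5, -14, -11, 0, -10, 6, 23]

Derivation:
Change: A[2] 20 -> -5, delta = -25
P[k] for k < 2: unchanged (A[2] not included)
P[k] for k >= 2: shift by delta = -25
  P[0] = -10 + 0 = -10
  P[1] = 0 + 0 = 0
  P[2] = 20 + -25 = -5
  P[3] = 11 + -25 = -14
  P[4] = 14 + -25 = -11
  P[5] = 25 + -25 = 0
  P[6] = 15 + -25 = -10
  P[7] = 31 + -25 = 6
  P[8] = 48 + -25 = 23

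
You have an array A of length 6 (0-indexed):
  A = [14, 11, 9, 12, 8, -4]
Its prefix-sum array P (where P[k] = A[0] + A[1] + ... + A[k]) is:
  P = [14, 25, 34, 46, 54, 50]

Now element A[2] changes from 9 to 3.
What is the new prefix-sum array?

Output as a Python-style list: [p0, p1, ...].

Answer: [14, 25, 28, 40, 48, 44]

Derivation:
Change: A[2] 9 -> 3, delta = -6
P[k] for k < 2: unchanged (A[2] not included)
P[k] for k >= 2: shift by delta = -6
  P[0] = 14 + 0 = 14
  P[1] = 25 + 0 = 25
  P[2] = 34 + -6 = 28
  P[3] = 46 + -6 = 40
  P[4] = 54 + -6 = 48
  P[5] = 50 + -6 = 44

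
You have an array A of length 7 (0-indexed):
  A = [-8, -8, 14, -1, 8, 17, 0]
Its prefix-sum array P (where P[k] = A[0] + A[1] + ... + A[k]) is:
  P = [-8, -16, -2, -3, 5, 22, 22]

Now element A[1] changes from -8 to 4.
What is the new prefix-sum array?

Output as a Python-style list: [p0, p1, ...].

Answer: [-8, -4, 10, 9, 17, 34, 34]

Derivation:
Change: A[1] -8 -> 4, delta = 12
P[k] for k < 1: unchanged (A[1] not included)
P[k] for k >= 1: shift by delta = 12
  P[0] = -8 + 0 = -8
  P[1] = -16 + 12 = -4
  P[2] = -2 + 12 = 10
  P[3] = -3 + 12 = 9
  P[4] = 5 + 12 = 17
  P[5] = 22 + 12 = 34
  P[6] = 22 + 12 = 34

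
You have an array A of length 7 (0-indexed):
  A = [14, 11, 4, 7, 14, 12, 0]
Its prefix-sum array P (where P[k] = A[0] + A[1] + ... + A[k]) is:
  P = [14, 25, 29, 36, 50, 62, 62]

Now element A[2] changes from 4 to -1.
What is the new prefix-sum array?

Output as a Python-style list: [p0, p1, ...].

Answer: [14, 25, 24, 31, 45, 57, 57]

Derivation:
Change: A[2] 4 -> -1, delta = -5
P[k] for k < 2: unchanged (A[2] not included)
P[k] for k >= 2: shift by delta = -5
  P[0] = 14 + 0 = 14
  P[1] = 25 + 0 = 25
  P[2] = 29 + -5 = 24
  P[3] = 36 + -5 = 31
  P[4] = 50 + -5 = 45
  P[5] = 62 + -5 = 57
  P[6] = 62 + -5 = 57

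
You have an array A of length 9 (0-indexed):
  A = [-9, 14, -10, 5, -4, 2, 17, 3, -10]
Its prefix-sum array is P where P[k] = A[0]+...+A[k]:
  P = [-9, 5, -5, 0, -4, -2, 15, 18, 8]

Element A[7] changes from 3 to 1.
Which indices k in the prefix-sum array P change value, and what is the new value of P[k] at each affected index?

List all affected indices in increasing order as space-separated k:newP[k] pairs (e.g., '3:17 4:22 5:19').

P[k] = A[0] + ... + A[k]
P[k] includes A[7] iff k >= 7
Affected indices: 7, 8, ..., 8; delta = -2
  P[7]: 18 + -2 = 16
  P[8]: 8 + -2 = 6

Answer: 7:16 8:6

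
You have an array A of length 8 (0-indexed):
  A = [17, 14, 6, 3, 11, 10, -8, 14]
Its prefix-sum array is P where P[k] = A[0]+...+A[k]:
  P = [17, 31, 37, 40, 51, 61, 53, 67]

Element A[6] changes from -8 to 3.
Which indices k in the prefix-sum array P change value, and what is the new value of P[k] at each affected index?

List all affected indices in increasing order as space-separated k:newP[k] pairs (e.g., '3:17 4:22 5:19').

P[k] = A[0] + ... + A[k]
P[k] includes A[6] iff k >= 6
Affected indices: 6, 7, ..., 7; delta = 11
  P[6]: 53 + 11 = 64
  P[7]: 67 + 11 = 78

Answer: 6:64 7:78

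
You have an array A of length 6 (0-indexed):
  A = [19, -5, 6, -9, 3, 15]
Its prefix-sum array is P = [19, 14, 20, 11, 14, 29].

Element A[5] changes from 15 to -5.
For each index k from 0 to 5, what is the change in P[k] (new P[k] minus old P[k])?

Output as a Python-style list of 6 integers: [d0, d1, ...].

Element change: A[5] 15 -> -5, delta = -20
For k < 5: P[k] unchanged, delta_P[k] = 0
For k >= 5: P[k] shifts by exactly -20
Delta array: [0, 0, 0, 0, 0, -20]

Answer: [0, 0, 0, 0, 0, -20]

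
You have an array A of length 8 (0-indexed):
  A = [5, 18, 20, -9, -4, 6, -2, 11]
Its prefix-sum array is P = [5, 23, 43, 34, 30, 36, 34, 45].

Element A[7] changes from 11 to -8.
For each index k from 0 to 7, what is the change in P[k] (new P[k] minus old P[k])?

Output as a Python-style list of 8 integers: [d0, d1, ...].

Element change: A[7] 11 -> -8, delta = -19
For k < 7: P[k] unchanged, delta_P[k] = 0
For k >= 7: P[k] shifts by exactly -19
Delta array: [0, 0, 0, 0, 0, 0, 0, -19]

Answer: [0, 0, 0, 0, 0, 0, 0, -19]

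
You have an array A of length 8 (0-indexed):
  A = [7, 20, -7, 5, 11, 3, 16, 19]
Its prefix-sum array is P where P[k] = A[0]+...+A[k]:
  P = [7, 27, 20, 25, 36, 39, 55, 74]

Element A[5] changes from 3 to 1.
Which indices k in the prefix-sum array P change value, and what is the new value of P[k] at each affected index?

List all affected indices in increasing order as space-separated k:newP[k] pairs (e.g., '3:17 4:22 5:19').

P[k] = A[0] + ... + A[k]
P[k] includes A[5] iff k >= 5
Affected indices: 5, 6, ..., 7; delta = -2
  P[5]: 39 + -2 = 37
  P[6]: 55 + -2 = 53
  P[7]: 74 + -2 = 72

Answer: 5:37 6:53 7:72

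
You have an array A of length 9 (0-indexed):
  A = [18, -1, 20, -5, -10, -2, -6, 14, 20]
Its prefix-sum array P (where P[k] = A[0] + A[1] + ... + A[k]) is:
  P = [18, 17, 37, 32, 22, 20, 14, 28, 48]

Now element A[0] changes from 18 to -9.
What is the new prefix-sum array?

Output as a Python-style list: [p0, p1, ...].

Answer: [-9, -10, 10, 5, -5, -7, -13, 1, 21]

Derivation:
Change: A[0] 18 -> -9, delta = -27
P[k] for k < 0: unchanged (A[0] not included)
P[k] for k >= 0: shift by delta = -27
  P[0] = 18 + -27 = -9
  P[1] = 17 + -27 = -10
  P[2] = 37 + -27 = 10
  P[3] = 32 + -27 = 5
  P[4] = 22 + -27 = -5
  P[5] = 20 + -27 = -7
  P[6] = 14 + -27 = -13
  P[7] = 28 + -27 = 1
  P[8] = 48 + -27 = 21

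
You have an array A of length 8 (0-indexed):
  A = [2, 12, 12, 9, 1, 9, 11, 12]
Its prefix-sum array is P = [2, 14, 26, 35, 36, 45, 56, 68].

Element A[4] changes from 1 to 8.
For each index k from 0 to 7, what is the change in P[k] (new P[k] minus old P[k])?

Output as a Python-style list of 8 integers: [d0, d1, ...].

Answer: [0, 0, 0, 0, 7, 7, 7, 7]

Derivation:
Element change: A[4] 1 -> 8, delta = 7
For k < 4: P[k] unchanged, delta_P[k] = 0
For k >= 4: P[k] shifts by exactly 7
Delta array: [0, 0, 0, 0, 7, 7, 7, 7]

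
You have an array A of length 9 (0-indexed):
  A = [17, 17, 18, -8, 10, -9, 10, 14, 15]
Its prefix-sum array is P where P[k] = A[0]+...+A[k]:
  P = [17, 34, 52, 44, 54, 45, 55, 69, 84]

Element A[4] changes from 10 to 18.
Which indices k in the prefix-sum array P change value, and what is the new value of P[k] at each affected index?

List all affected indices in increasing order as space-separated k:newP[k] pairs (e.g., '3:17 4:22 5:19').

P[k] = A[0] + ... + A[k]
P[k] includes A[4] iff k >= 4
Affected indices: 4, 5, ..., 8; delta = 8
  P[4]: 54 + 8 = 62
  P[5]: 45 + 8 = 53
  P[6]: 55 + 8 = 63
  P[7]: 69 + 8 = 77
  P[8]: 84 + 8 = 92

Answer: 4:62 5:53 6:63 7:77 8:92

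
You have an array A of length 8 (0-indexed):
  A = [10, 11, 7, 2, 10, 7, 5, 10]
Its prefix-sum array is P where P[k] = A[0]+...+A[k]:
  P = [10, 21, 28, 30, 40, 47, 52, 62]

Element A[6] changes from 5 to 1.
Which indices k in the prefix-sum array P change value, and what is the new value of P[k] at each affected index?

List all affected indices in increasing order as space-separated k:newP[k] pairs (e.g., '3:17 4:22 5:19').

Answer: 6:48 7:58

Derivation:
P[k] = A[0] + ... + A[k]
P[k] includes A[6] iff k >= 6
Affected indices: 6, 7, ..., 7; delta = -4
  P[6]: 52 + -4 = 48
  P[7]: 62 + -4 = 58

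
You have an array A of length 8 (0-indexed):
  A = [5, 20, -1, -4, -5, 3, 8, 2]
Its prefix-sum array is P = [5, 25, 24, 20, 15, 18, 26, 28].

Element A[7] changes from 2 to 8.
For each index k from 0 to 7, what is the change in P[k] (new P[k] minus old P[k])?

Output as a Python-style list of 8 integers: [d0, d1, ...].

Element change: A[7] 2 -> 8, delta = 6
For k < 7: P[k] unchanged, delta_P[k] = 0
For k >= 7: P[k] shifts by exactly 6
Delta array: [0, 0, 0, 0, 0, 0, 0, 6]

Answer: [0, 0, 0, 0, 0, 0, 0, 6]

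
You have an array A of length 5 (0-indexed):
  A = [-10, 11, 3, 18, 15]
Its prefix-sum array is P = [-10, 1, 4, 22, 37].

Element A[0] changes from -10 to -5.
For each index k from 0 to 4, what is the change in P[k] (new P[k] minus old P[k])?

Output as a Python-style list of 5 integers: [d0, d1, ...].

Answer: [5, 5, 5, 5, 5]

Derivation:
Element change: A[0] -10 -> -5, delta = 5
For k < 0: P[k] unchanged, delta_P[k] = 0
For k >= 0: P[k] shifts by exactly 5
Delta array: [5, 5, 5, 5, 5]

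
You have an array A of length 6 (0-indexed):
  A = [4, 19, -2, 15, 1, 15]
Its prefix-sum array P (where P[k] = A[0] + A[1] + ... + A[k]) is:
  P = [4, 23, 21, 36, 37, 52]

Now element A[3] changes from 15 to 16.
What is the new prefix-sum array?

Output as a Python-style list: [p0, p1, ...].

Answer: [4, 23, 21, 37, 38, 53]

Derivation:
Change: A[3] 15 -> 16, delta = 1
P[k] for k < 3: unchanged (A[3] not included)
P[k] for k >= 3: shift by delta = 1
  P[0] = 4 + 0 = 4
  P[1] = 23 + 0 = 23
  P[2] = 21 + 0 = 21
  P[3] = 36 + 1 = 37
  P[4] = 37 + 1 = 38
  P[5] = 52 + 1 = 53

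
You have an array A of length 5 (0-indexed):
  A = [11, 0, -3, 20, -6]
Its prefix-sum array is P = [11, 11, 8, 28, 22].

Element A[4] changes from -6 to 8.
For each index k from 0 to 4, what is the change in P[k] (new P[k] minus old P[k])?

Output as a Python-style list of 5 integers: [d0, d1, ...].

Answer: [0, 0, 0, 0, 14]

Derivation:
Element change: A[4] -6 -> 8, delta = 14
For k < 4: P[k] unchanged, delta_P[k] = 0
For k >= 4: P[k] shifts by exactly 14
Delta array: [0, 0, 0, 0, 14]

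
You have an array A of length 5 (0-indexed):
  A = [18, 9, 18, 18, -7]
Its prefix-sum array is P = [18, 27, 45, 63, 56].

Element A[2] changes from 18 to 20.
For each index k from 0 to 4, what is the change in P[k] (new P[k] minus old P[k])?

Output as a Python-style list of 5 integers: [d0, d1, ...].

Element change: A[2] 18 -> 20, delta = 2
For k < 2: P[k] unchanged, delta_P[k] = 0
For k >= 2: P[k] shifts by exactly 2
Delta array: [0, 0, 2, 2, 2]

Answer: [0, 0, 2, 2, 2]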